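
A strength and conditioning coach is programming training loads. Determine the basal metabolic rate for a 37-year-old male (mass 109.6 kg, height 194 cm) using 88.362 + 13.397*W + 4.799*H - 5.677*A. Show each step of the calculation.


BMR = 88.362 + 13.397*109.6 + 4.799*194 - 5.677*37
= 2277.63 kcal/day

2277.63 kcal/day


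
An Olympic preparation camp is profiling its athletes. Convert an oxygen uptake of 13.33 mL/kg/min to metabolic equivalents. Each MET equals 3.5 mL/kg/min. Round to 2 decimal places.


One MET = 3.5 mL/kg/min
Number of METs = 13.33 / 3.5
= 3.81 METs

3.81 METs


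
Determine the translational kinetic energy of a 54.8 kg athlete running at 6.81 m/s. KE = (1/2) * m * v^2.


KE = 0.5 * m * v^2
= 0.5 * 54.8 * 6.81^2
= 0.5 * 54.8 * 46.3761
= 1270.71 J

1270.71 J


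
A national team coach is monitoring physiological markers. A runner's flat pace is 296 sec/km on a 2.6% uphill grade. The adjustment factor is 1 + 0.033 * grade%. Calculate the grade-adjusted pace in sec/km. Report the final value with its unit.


Factor = 1 + 0.033 * 2.6 = 1.0858
Adjusted pace = 296 * 1.0858
= 321.4 sec/km

321.4 s/km


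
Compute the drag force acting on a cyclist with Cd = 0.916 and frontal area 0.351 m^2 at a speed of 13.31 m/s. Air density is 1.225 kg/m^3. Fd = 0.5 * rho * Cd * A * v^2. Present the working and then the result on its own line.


Step 1: v^2 = 177.1561
Step 2: Fd = 0.5 * 1.225 * 0.916 * 0.351 * 177.1561
= 34.887 N

34.887 N


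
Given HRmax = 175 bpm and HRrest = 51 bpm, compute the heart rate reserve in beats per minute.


Heart rate reserve = maximum HR minus resting HR
HRR = 175 - 51 = 124 bpm

124 bpm


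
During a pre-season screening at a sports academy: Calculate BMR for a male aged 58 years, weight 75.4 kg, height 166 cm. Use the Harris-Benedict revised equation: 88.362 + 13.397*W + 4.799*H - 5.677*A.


Substituting values:
W term = 13.397 * 75.4 = 1010.1338
H term = 4.799 * 166 = 796.634
A term = 5.677 * 58 = 329.266
BMR = 1565.86 kcal/day

1565.86 kcal/day


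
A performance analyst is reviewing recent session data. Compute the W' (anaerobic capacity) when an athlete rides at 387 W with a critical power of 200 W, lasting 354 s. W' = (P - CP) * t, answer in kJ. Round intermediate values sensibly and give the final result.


Above-CP power = 187 W
Duration = 354 s
W' = 187 * 354 = 66198 J
Convert: 66198 / 1000 = 66.198 kJ

66.198 kJ


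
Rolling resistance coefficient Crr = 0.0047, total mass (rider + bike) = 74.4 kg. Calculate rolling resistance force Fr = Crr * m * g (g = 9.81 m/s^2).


Fr = Crr * m * g
= 0.0047 * 74.4 * 9.81
= 3.43 N

3.43 N


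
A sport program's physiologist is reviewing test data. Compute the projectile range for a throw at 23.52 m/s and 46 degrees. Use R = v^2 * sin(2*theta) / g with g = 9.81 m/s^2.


Two times the angle = 92 degrees
sin(92) = 0.999391
R = 553.1904 * 0.999391 / 9.81 = 56.356 m

56.356 m


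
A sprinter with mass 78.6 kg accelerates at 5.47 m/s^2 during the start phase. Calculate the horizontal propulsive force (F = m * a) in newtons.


F = m * a
= 78.6 * 5.47
= 429.94 N

429.94 N


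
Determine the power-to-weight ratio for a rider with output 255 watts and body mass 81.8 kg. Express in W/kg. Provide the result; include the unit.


P/W = 255 / 81.8 = 3.117 W/kg

3.117 W/kg


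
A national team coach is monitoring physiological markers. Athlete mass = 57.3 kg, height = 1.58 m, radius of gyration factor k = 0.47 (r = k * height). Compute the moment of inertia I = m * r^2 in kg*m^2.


r = k * height = 0.47 * 1.58 = 0.7426 m
r^2 = 0.7426^2 = 0.551455
I = 57.3 * 0.551455 = 31.598 kg*m^2

31.598 kg*m^2


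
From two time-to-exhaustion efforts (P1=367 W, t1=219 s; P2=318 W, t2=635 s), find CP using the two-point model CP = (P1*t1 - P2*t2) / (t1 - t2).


Work in trial 1 = 80373 J
Work in trial 2 = 201930 J
Delta work = -121557 J
Delta time = -416 s
CP = -121557 / -416 = 292.2 W

292.2 W


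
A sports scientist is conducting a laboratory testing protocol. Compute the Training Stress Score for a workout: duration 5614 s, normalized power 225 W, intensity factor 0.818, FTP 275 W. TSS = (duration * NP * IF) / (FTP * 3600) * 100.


Product = 5614 * 225 * 0.818 = 1033256.7
Base = 275 * 3600 = 990000
TSS = 1033256.7 / 990000 * 100 = 104.37

104.37 TSS


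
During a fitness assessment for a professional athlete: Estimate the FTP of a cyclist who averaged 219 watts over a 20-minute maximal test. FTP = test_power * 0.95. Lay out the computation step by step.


FTP = 219 * 0.95 = 208.05 W

208.05 W


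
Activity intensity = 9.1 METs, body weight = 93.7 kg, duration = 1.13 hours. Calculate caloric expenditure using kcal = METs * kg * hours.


kcal = 9.1 * 93.7 * 1.13
= 852.67 * 1.13
= 963.52 kcal

963.52 kcal


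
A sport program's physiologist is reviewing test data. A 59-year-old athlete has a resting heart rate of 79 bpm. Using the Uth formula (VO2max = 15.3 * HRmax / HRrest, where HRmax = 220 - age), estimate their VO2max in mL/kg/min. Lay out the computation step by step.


HRmax = 220 - 59 = 161 bpm
Ratio = HRmax / HRrest = 161 / 79 = 2.038
VO2max = 15.3 * 2.038 = 31.18 mL/kg/min

31.18 mL/kg/min


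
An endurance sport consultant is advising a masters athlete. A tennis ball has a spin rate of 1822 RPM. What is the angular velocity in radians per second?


Convert RPM to rad/s: multiply by 2*pi and divide by 60
omega = 1822 * 2 * pi / 60
= 190.799 rad/s

190.799 rad/s


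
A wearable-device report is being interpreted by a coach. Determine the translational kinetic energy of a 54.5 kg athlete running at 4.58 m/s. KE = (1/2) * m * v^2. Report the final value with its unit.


KE = 0.5 * m * v^2
= 0.5 * 54.5 * 4.58^2
= 0.5 * 54.5 * 20.9764
= 571.61 J

571.61 J


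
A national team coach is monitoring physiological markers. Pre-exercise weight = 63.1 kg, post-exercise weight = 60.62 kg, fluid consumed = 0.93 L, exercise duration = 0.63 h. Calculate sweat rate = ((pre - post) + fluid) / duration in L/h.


Weight loss = 63.1 - 60.62 = 2.48 kg (approx L)
Total sweat = 2.48 + 0.93 = 3.41 L
Sweat rate = 3.41 / 0.63 = 5.413 L/h

5.413 L/h


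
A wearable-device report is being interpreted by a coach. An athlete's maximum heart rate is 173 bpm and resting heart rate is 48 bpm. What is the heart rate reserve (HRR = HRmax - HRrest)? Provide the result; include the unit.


HRR = HRmax - HRrest
= 173 - 48
= 125 bpm

125 bpm


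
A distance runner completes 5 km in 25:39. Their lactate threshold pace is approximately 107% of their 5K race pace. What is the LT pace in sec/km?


Convert to seconds: 25 min 39 s = 1539 s
Pace per km = 1539 / 5 = 307.8 s/km
LT pace = 307.8 * 1.07 = 329.35 s/km

329.35 s/km


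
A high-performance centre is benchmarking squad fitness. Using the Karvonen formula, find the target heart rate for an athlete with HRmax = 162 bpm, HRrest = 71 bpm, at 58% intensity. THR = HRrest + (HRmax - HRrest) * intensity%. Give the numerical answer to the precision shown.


HRR = 162 - 71 = 91
THR = 71 + 91 * 0.58
= 71 + 52.78
= 123.78 bpm

123.78 bpm


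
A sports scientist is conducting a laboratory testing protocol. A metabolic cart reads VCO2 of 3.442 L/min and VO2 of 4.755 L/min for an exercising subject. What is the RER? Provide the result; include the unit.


RER = VCO2 / VO2 = 3.442 / 4.755 = 0.7239

0.7239


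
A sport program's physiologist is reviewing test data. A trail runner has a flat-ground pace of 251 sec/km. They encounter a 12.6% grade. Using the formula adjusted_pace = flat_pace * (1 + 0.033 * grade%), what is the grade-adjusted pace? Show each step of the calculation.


Grade factor = 1 + 0.033 * 12.6 = 1.4158
Adjusted = 251 * 1.4158 = 355.37 sec/km

355.37 s/km


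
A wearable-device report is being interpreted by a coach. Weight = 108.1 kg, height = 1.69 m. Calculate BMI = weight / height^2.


height^2 = 1.69^2 = 2.8561
BMI = 108.1 / 2.8561 = 37.85 kg/m^2

37.85 kg/m^2


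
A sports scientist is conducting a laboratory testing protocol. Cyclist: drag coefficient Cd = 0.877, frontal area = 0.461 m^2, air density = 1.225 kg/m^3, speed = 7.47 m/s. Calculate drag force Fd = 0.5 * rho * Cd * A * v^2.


v^2 = 7.47^2 = 55.8009
Fd = 0.5 * 1.225 * 0.877 * 0.461 * 55.8009
= 13.818 N

13.818 N


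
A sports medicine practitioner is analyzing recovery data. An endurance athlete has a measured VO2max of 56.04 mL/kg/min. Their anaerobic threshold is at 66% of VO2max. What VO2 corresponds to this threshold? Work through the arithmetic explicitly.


Anaerobic threshold VO2 = VO2max * 66%
= 56.04 * 0.66
= 36.99 mL/kg/min

36.99 mL/kg/min


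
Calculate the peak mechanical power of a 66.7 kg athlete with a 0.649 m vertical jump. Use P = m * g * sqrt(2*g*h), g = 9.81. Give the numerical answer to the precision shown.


First, sqrt(2gh) = sqrt(2 * 9.81 * 0.649)
= sqrt(12.73338) = 3.568386 m/s
Power = 66.7 * 9.81 * 3.568386 = 2334.89 W

2334.89 W


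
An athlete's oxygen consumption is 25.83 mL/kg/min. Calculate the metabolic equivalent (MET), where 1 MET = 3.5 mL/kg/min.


MET = VO2 / 3.5
= 25.83 / 3.5
= 7.38 METs

7.38 METs


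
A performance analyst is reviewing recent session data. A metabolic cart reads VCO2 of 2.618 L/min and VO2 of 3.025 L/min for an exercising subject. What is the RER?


RER = VCO2 / VO2 = 2.618 / 3.025 = 0.8655

0.8655


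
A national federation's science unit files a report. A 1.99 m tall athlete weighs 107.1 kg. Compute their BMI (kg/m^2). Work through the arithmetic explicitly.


height^2 = 3.9601 m^2
BMI = 107.1 / 3.9601 = 27.04 kg/m^2

27.04 kg/m^2


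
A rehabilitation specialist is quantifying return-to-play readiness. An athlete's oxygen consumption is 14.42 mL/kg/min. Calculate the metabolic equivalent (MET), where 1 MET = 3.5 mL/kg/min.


MET = VO2 / 3.5
= 14.42 / 3.5
= 4.12 METs

4.12 METs


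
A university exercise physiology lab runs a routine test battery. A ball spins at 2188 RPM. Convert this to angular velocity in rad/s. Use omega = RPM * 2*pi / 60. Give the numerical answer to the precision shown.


omega = 2188 * 2 * pi / 60
= 2188 * 6.28318531 / 60
= 13747.609 / 60
= 229.127 rad/s

229.127 rad/s


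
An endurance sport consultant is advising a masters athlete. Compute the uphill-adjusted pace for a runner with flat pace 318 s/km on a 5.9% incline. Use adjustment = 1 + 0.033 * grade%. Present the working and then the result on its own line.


Adjustment factor = 1 + 0.033 * 5.9 = 1.1947
Grade-adjusted pace = 318 * 1.1947 = 379.91 s/km

379.91 s/km


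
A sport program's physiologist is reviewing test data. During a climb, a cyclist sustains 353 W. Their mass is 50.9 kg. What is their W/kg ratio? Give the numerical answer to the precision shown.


Power-to-weight = 353 W / 50.9 kg
= 6.935 W/kg

6.935 W/kg


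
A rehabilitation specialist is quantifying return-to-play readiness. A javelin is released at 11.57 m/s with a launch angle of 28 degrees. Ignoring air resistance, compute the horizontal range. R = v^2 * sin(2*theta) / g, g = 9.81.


Launch speed squared = 133.8649
sin(2 * 28 deg) = 0.829038
Range = 133.8649 * 0.829038 / 9.81
= 11.313 m

11.313 m


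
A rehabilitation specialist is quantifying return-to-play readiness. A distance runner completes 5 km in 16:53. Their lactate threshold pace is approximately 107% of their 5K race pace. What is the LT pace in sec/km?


Convert to seconds: 16 min 53 s = 1013 s
Pace per km = 1013 / 5 = 202.6 s/km
LT pace = 202.6 * 1.07 = 216.78 s/km

216.78 s/km


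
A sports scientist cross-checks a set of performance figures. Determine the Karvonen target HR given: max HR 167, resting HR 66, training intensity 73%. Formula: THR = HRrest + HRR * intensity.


HRR = HRmax - HRrest = 167 - 66 = 101
THR = 66 + 101 * 0.73
= 139.73 bpm

139.73 bpm


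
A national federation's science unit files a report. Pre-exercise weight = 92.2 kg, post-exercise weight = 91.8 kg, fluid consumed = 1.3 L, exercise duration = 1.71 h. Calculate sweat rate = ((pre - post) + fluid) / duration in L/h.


Weight loss = 92.2 - 91.8 = 0.4 kg (approx L)
Total sweat = 0.4 + 1.3 = 1.7 L
Sweat rate = 1.7 / 1.71 = 0.994 L/h

0.994 L/h


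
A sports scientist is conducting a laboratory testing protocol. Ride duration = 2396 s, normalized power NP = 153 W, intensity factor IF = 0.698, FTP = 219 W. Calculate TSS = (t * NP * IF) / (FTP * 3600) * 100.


Numerator = 2396 * 153 * 0.698 = 255878.424
Denominator = 219 * 3600 = 788400
TSS = 255878.424 / 788400 * 100
= 32.46

32.46 TSS


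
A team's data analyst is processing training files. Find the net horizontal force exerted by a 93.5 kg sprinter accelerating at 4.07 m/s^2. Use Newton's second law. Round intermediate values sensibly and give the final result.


Newton's second law: F = m * a
F = 93.5 * 4.07 = 380.55 N

380.55 N


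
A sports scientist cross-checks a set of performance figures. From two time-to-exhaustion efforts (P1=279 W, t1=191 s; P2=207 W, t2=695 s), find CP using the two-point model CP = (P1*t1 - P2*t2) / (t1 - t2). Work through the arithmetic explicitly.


Work in trial 1 = 53289 J
Work in trial 2 = 143865 J
Delta work = -90576 J
Delta time = -504 s
CP = -90576 / -504 = 179.71 W

179.71 W


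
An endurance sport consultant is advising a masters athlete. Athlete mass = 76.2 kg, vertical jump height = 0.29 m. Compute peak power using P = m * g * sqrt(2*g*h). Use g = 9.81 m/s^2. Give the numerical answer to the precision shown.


sqrt(2 * 9.81 * 0.29) = sqrt(5.6898) = 2.38533 m/s
P = 76.2 * 9.81 * 2.38533
= 1783.09 W

1783.09 W


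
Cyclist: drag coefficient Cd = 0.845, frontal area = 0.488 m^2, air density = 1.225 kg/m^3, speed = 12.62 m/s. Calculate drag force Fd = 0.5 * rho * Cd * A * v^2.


v^2 = 12.62^2 = 159.2644
Fd = 0.5 * 1.225 * 0.845 * 0.488 * 159.2644
= 40.225 N

40.225 N


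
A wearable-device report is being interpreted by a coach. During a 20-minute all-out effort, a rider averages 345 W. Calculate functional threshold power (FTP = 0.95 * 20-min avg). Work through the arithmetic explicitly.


FTP = 0.95 * 345
= 327.75 W

327.75 W


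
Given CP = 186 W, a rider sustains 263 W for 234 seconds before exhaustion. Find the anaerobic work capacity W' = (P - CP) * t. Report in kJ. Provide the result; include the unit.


Excess power = 263 - 186 = 77 W
Work above CP = 77 * 234 = 18018 J
W' = 18.018 kJ

18.018 kJ


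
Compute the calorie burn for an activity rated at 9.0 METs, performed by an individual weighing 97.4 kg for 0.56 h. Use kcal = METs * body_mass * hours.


Product of METs and mass = 9.0 * 97.4 = 876.6
Total kcal = 876.6 * 0.56 = 490.9 kcal

490.9 kcal


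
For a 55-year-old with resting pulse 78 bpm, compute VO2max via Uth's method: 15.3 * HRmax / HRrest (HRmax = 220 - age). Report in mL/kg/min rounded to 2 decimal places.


Step 1: HRmax = 220 - 55 = 165 bpm
Step 2: Ratio = 165 / 78 = 2.1154
Step 3: VO2max = 15.3 * 2.1154 = 32.37 mL/kg/min

32.37 mL/kg/min


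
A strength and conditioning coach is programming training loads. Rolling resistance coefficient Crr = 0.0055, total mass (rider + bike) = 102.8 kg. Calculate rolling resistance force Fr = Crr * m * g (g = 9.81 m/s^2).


Fr = Crr * m * g
= 0.0055 * 102.8 * 9.81
= 5.547 N

5.547 N


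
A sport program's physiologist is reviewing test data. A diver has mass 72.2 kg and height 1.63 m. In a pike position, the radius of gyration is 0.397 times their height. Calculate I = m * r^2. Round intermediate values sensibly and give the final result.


r = 0.397 * 1.63 = 0.64711 m
I = m * r^2 = 72.2 * 0.418751 = 30.234 kg*m^2

30.234 kg*m^2


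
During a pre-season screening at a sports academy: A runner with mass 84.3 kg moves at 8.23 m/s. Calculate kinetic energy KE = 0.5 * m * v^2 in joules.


v^2 = 8.23^2 = 67.7329
KE = 0.5 * 84.3 * 67.7329
= 2854.94 J

2854.94 J


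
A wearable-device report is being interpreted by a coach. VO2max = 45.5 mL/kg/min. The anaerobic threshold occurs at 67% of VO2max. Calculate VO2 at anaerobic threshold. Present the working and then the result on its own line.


AT fraction = 67 / 100 = 0.67
AT VO2 = 45.5 * 0.67
= 30.49 mL/kg/min

30.49 mL/kg/min


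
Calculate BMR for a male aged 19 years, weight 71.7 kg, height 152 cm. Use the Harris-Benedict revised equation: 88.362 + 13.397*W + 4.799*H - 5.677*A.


Substituting values:
W term = 13.397 * 71.7 = 960.5649
H term = 4.799 * 152 = 729.448
A term = 5.677 * 19 = 107.863
BMR = 1670.51 kcal/day

1670.51 kcal/day


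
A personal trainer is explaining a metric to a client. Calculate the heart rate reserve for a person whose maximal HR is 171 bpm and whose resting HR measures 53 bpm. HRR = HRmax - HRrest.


HRmax = 171 bpm
HRrest = 53 bpm
HRR = 171 - 53 = 118 bpm

118 bpm


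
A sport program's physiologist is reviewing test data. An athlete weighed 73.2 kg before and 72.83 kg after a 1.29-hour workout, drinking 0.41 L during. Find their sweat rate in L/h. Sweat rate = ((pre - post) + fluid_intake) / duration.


Body mass change = 0.37 kg
Total sweat loss = 0.37 + 0.41 = 0.78 L
Rate = 0.78 / 1.29 = 0.605 L/h

0.605 L/h


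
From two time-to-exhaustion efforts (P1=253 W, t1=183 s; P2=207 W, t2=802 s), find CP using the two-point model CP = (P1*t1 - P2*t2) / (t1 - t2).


Work in trial 1 = 46299 J
Work in trial 2 = 166014 J
Delta work = -119715 J
Delta time = -619 s
CP = -119715 / -619 = 193.4 W

193.4 W


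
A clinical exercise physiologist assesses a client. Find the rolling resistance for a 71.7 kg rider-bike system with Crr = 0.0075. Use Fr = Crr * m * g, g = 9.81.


m * g = 71.7 * 9.81 = 703.377 N
Fr = 0.0075 * 703.377 = 5.275 N

5.275 N


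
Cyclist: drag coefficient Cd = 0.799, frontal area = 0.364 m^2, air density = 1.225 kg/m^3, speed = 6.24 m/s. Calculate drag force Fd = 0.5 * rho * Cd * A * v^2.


v^2 = 6.24^2 = 38.9376
Fd = 0.5 * 1.225 * 0.799 * 0.364 * 38.9376
= 6.936 N

6.936 N


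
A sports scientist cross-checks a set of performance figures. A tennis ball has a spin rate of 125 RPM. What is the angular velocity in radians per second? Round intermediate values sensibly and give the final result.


Convert RPM to rad/s: multiply by 2*pi and divide by 60
omega = 125 * 2 * pi / 60
= 13.09 rad/s

13.09 rad/s


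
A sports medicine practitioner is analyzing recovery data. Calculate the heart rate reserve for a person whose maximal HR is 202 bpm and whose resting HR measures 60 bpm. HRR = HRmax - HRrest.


HRmax = 202 bpm
HRrest = 60 bpm
HRR = 202 - 60 = 142 bpm

142 bpm


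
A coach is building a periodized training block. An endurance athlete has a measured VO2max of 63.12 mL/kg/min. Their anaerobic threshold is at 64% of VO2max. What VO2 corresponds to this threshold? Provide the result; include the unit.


Anaerobic threshold VO2 = VO2max * 64%
= 63.12 * 0.64
= 40.4 mL/kg/min

40.4 mL/kg/min


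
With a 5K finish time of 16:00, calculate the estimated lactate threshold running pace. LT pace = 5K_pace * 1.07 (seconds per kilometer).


Race duration = 960 s for 5 km
Average pace = 960 / 5 = 192.0 s/km
LT pace = 192.0 * 1.07
= 205.44 s/km

205.44 s/km


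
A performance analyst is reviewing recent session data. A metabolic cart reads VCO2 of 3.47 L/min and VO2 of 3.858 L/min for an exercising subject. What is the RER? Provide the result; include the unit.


RER = VCO2 / VO2 = 3.47 / 3.858 = 0.8994

0.8994


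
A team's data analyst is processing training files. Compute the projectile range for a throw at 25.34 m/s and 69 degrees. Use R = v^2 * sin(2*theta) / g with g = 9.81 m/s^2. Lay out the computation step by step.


Two times the angle = 138 degrees
sin(138) = 0.669131
R = 642.1156 * 0.669131 / 9.81 = 43.798 m

43.798 m


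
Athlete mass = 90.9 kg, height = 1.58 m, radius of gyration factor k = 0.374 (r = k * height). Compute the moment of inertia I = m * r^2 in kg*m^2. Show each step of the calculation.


r = k * height = 0.374 * 1.58 = 0.59092 m
r^2 = 0.59092^2 = 0.349186
I = 90.9 * 0.349186 = 31.741 kg*m^2

31.741 kg*m^2


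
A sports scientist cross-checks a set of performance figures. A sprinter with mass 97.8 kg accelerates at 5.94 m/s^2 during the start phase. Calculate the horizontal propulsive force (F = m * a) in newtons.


F = m * a
= 97.8 * 5.94
= 580.93 N

580.93 N


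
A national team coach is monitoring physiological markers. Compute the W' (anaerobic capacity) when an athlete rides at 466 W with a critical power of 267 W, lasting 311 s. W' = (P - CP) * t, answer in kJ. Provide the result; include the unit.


Above-CP power = 199 W
Duration = 311 s
W' = 199 * 311 = 61889 J
Convert: 61889 / 1000 = 61.889 kJ

61.889 kJ


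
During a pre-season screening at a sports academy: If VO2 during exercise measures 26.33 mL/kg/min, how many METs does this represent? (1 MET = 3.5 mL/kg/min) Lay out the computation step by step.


METs = VO2 / 3.5 = 26.33 / 3.5 = 7.52

7.52 METs


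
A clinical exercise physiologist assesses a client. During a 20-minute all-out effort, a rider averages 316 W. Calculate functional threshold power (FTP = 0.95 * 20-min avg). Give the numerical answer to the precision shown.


FTP = 0.95 * 316
= 300.2 W

300.2 W


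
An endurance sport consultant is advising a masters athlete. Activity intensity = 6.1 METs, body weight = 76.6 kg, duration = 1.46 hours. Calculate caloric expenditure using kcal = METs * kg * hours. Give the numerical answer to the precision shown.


kcal = 6.1 * 76.6 * 1.46
= 467.26 * 1.46
= 682.2 kcal

682.2 kcal


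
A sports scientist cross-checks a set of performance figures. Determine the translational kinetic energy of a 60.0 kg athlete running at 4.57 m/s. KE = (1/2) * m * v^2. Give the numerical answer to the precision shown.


KE = 0.5 * m * v^2
= 0.5 * 60.0 * 4.57^2
= 0.5 * 60.0 * 20.8849
= 626.55 J

626.55 J


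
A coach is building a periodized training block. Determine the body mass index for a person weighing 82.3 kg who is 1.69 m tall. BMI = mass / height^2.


BMI = mass / height^2
= 82.3 / 1.69^2
= 82.3 / 2.8561
= 28.82 kg/m^2

28.82 kg/m^2


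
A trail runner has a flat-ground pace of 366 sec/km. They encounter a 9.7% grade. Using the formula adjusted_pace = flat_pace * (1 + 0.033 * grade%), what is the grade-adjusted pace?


Grade factor = 1 + 0.033 * 9.7 = 1.3201
Adjusted = 366 * 1.3201 = 483.16 sec/km

483.16 s/km


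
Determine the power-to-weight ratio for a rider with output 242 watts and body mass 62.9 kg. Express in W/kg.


P/W = 242 / 62.9 = 3.847 W/kg

3.847 W/kg


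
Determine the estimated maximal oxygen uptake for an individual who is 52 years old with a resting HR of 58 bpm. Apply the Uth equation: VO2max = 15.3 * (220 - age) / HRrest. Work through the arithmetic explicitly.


HRmax = 220 - 52 = 168
VO2max = 15.3 * (168 / 58)
= 15.3 * 2.8966
= 44.32 mL/kg/min

44.32 mL/kg/min


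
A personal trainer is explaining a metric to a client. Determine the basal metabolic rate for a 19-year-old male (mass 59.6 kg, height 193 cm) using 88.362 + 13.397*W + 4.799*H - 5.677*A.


BMR = 88.362 + 13.397*59.6 + 4.799*193 - 5.677*19
= 1705.17 kcal/day

1705.17 kcal/day


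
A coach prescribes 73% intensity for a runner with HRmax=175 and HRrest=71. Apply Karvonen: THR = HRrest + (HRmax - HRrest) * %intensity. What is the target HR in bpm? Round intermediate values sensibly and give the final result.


Heart rate reserve = 175 - 71 = 104
Intensity fraction = 73 / 100 = 0.73
THR = 71 + 104 * 0.73 = 146.92 bpm

146.92 bpm


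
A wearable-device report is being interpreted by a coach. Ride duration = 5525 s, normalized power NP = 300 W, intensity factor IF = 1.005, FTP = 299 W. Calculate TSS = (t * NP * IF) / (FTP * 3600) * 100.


Numerator = 5525 * 300 * 1.005 = 1665787.5
Denominator = 299 * 3600 = 1076400
TSS = 1665787.5 / 1076400 * 100
= 154.76

154.76 TSS


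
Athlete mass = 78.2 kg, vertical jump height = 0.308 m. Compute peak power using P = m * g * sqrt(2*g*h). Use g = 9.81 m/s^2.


sqrt(2 * 9.81 * 0.308) = sqrt(6.04296) = 2.458243 m/s
P = 78.2 * 9.81 * 2.458243
= 1885.82 W

1885.82 W


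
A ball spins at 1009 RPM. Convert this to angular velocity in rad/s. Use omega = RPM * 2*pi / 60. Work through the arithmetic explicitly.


omega = 1009 * 2 * pi / 60
= 1009 * 6.28318531 / 60
= 6339.734 / 60
= 105.662 rad/s

105.662 rad/s


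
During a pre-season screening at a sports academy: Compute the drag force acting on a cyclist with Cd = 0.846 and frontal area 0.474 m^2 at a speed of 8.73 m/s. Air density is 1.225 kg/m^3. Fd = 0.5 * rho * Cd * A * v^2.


Step 1: v^2 = 76.2129
Step 2: Fd = 0.5 * 1.225 * 0.846 * 0.474 * 76.2129
= 18.719 N

18.719 N


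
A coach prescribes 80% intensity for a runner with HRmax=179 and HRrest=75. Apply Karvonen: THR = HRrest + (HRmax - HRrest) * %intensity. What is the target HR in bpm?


Heart rate reserve = 179 - 75 = 104
Intensity fraction = 80 / 100 = 0.8
THR = 75 + 104 * 0.8 = 158.2 bpm

158.2 bpm


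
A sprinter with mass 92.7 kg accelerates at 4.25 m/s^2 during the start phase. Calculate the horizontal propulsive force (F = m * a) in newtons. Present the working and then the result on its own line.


F = m * a
= 92.7 * 4.25
= 393.98 N

393.98 N


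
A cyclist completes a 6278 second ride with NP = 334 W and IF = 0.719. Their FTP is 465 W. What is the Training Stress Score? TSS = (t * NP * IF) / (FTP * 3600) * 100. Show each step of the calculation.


t * NP * IF = 6278 * 334 * 0.719 = 1507636.588
FTP * 3600 = 1674000
TSS = (1507636.588 / 1674000) * 100 = 90.06

90.06 TSS


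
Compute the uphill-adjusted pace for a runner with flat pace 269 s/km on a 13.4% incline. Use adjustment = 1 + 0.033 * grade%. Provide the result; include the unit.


Adjustment factor = 1 + 0.033 * 13.4 = 1.4422
Grade-adjusted pace = 269 * 1.4422 = 387.95 s/km

387.95 s/km


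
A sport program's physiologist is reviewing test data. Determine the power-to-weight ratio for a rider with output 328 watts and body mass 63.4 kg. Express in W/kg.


P/W = 328 / 63.4 = 5.174 W/kg

5.174 W/kg


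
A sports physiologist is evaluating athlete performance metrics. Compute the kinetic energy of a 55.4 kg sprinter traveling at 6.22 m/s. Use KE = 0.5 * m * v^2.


Velocity squared = 38.6884
KE = 0.5 * 55.4 * 38.6884 = 1071.67 J

1071.67 J


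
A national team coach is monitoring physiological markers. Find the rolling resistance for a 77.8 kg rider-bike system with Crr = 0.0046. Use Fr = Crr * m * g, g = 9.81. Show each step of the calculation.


m * g = 77.8 * 9.81 = 763.218 N
Fr = 0.0046 * 763.218 = 3.511 N

3.511 N


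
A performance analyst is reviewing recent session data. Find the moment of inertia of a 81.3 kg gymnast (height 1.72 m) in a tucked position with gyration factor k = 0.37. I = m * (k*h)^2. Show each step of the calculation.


Radius of gyration = 0.37 * 1.72 = 0.6364 m
I = 81.3 * 0.6364^2
= 81.3 * 0.405005
= 32.927 kg*m^2

32.927 kg*m^2


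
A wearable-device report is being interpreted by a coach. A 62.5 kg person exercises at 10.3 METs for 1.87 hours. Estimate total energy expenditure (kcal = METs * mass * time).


Energy = METs * mass(kg) * time(h)
= 10.3 * 62.5 * 1.87
= 1203.81 kcal

1203.81 kcal


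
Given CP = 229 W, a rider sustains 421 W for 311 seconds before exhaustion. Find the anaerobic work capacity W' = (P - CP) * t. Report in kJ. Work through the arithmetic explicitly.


Excess power = 421 - 229 = 192 W
Work above CP = 192 * 311 = 59712 J
W' = 59.712 kJ

59.712 kJ


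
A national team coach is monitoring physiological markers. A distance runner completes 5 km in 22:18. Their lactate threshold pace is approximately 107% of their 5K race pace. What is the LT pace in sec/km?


Convert to seconds: 22 min 18 s = 1338 s
Pace per km = 1338 / 5 = 267.6 s/km
LT pace = 267.6 * 1.07 = 286.33 s/km

286.33 s/km


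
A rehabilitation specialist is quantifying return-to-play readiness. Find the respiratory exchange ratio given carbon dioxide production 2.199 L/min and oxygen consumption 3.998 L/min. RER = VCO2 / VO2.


VCO2 = 2.199 L/min
VO2 = 3.998 L/min
RER = 2.199 / 3.998 = 0.55

0.55


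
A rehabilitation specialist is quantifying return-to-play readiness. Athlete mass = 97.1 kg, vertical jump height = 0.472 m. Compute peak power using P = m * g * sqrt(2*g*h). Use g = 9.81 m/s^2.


sqrt(2 * 9.81 * 0.472) = sqrt(9.26064) = 3.04313 m/s
P = 97.1 * 9.81 * 3.04313
= 2898.74 W

2898.74 W


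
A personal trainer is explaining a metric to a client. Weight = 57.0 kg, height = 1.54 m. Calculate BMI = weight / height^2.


height^2 = 1.54^2 = 2.3716
BMI = 57.0 / 2.3716 = 24.03 kg/m^2

24.03 kg/m^2


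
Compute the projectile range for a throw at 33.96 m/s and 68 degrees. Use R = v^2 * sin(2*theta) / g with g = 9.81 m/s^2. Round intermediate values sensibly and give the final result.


Two times the angle = 136 degrees
sin(136) = 0.694658
R = 1153.2816 * 0.694658 / 9.81 = 81.665 m

81.665 m


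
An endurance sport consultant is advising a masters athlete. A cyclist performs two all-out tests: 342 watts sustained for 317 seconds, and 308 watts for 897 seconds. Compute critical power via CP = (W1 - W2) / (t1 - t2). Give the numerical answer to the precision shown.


W1 = P1 * t1 = 342 * 317 = 108414 J
W2 = P2 * t2 = 308 * 897 = 276276 J
CP = (108414 - 276276) / (317 - 897)
= 289.42 W

289.42 W


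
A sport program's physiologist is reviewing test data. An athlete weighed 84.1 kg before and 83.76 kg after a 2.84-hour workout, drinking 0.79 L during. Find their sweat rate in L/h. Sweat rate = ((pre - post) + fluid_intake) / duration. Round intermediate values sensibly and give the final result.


Body mass change = 0.34 kg
Total sweat loss = 0.34 + 0.79 = 1.13 L
Rate = 1.13 / 2.84 = 0.398 L/h

0.398 L/h


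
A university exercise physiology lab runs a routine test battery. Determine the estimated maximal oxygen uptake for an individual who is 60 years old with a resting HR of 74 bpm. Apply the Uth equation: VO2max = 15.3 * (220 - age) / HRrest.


HRmax = 220 - 60 = 160
VO2max = 15.3 * (160 / 74)
= 15.3 * 2.1622
= 33.08 mL/kg/min

33.08 mL/kg/min


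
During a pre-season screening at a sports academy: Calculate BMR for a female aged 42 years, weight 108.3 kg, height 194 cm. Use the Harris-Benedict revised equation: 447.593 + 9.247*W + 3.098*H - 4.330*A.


Substituting values:
W term = 9.247 * 108.3 = 1001.4501
H term = 3.098 * 194 = 601.012
A term = 4.330 * 42 = 181.86
BMR = 1868.2 kcal/day

1868.2 kcal/day


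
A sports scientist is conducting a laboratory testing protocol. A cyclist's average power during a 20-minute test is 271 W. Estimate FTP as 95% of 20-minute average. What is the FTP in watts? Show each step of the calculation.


FTP = 20-min power * 0.95
= 271 * 0.95
= 257.45 W

257.45 W


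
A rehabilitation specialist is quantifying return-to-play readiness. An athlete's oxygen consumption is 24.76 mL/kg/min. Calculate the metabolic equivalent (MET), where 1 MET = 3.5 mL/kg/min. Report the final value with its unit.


MET = VO2 / 3.5
= 24.76 / 3.5
= 7.07 METs

7.07 METs


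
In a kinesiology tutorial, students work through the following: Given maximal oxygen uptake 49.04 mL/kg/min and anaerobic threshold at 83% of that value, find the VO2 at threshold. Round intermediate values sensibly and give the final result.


Percentage as decimal = 0.83
VO2 at AT = 49.04 * 0.83 = 40.7 mL/kg/min

40.7 mL/kg/min


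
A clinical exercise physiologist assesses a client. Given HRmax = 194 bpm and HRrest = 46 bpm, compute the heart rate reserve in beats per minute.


Heart rate reserve = maximum HR minus resting HR
HRR = 194 - 46 = 148 bpm

148 bpm


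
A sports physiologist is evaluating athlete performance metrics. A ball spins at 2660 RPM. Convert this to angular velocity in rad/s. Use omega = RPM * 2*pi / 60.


omega = 2660 * 2 * pi / 60
= 2660 * 6.28318531 / 60
= 16713.273 / 60
= 278.555 rad/s

278.555 rad/s


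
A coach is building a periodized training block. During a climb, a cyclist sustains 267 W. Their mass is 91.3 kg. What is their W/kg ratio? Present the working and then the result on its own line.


Power-to-weight = 267 W / 91.3 kg
= 2.924 W/kg

2.924 W/kg


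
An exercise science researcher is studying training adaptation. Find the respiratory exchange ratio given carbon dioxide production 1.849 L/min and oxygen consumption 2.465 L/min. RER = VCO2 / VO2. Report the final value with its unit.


VCO2 = 1.849 L/min
VO2 = 2.465 L/min
RER = 1.849 / 2.465 = 0.7501

0.7501


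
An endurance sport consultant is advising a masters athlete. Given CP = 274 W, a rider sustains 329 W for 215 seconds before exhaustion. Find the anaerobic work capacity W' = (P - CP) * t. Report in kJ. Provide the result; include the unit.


Excess power = 329 - 274 = 55 W
Work above CP = 55 * 215 = 11825 J
W' = 11.825 kJ

11.825 kJ


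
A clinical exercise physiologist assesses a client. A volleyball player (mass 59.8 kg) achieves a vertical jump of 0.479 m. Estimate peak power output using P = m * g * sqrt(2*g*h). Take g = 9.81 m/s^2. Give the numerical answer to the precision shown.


2 * g * h = 2 * 9.81 * 0.479 = 9.39798
sqrt(9.39798) = 3.065612 m/s
P = 59.8 * 9.81 * 3.065612 = 1798.4 W

1798.4 W


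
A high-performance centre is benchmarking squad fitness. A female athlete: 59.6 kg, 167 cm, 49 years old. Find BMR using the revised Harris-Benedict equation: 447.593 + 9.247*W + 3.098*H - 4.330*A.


Intercept = 447.593
Weight contribution = 9.247 * 59.6 = 551.1212
Height contribution = 3.098 * 167 = 517.366
Age contribution = 4.33 * 49 = 212.17
BMR = 447.593 + 551.1212 + 517.366 - 212.17
= 1303.91 kcal/day

1303.91 kcal/day


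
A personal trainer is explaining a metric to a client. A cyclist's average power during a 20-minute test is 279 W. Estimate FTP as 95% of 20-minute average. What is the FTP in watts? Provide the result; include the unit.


FTP = 20-min power * 0.95
= 279 * 0.95
= 265.05 W

265.05 W


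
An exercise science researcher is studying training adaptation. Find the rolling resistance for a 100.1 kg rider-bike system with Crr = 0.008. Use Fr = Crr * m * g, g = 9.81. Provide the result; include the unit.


m * g = 100.1 * 9.81 = 981.981 N
Fr = 0.008 * 981.981 = 7.856 N

7.856 N


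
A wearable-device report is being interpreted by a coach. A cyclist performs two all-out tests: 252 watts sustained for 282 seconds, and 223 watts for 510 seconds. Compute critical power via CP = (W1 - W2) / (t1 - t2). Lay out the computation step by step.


W1 = P1 * t1 = 252 * 282 = 71064 J
W2 = P2 * t2 = 223 * 510 = 113730 J
CP = (71064 - 113730) / (282 - 510)
= 187.13 W

187.13 W


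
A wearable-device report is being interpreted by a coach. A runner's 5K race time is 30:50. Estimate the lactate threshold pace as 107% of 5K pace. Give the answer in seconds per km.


Total race time = 30*60 + 50 = 1850 seconds
5K pace = 1850 / 5 = 370.0 sec/km
LT pace = 370.0 * 1.07 = 395.9 sec/km

395.9 s/km


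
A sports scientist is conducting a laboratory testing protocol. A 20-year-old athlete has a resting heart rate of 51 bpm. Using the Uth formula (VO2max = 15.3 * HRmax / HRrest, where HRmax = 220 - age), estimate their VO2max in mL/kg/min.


HRmax = 220 - 20 = 200 bpm
Ratio = HRmax / HRrest = 200 / 51 = 3.9216
VO2max = 15.3 * 3.9216 = 60.0 mL/kg/min

60.0 mL/kg/min


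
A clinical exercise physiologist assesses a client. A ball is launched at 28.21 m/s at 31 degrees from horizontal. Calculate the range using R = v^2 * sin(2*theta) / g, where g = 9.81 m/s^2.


sin(2 * 31) = sin(62) = 0.882948
v^2 = 28.21^2 = 795.8041
R = 795.8041 * 0.882948 / 9.81
= 71.626 m

71.626 m


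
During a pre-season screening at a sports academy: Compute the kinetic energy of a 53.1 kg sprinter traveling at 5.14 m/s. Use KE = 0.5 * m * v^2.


Velocity squared = 26.4196
KE = 0.5 * 53.1 * 26.4196 = 701.44 J

701.44 J


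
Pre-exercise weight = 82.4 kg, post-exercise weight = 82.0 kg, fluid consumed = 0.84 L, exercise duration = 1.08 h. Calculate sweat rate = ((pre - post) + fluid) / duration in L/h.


Weight loss = 82.4 - 82.0 = 0.4 kg (approx L)
Total sweat = 0.4 + 0.84 = 1.24 L
Sweat rate = 1.24 / 1.08 = 1.148 L/h

1.148 L/h


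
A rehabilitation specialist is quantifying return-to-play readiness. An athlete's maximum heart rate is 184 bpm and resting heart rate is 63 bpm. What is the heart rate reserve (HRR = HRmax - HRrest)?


HRR = HRmax - HRrest
= 184 - 63
= 121 bpm

121 bpm


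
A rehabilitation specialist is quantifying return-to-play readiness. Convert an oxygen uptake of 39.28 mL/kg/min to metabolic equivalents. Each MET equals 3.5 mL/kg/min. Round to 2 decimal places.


One MET = 3.5 mL/kg/min
Number of METs = 39.28 / 3.5
= 11.22 METs

11.22 METs


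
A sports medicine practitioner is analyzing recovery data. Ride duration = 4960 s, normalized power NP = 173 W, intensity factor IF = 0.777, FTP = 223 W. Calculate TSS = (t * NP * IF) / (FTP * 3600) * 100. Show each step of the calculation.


Numerator = 4960 * 173 * 0.777 = 666728.16
Denominator = 223 * 3600 = 802800
TSS = 666728.16 / 802800 * 100
= 83.05

83.05 TSS


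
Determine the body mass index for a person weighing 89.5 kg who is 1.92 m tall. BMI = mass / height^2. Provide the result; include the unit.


BMI = mass / height^2
= 89.5 / 1.92^2
= 89.5 / 3.6864
= 24.28 kg/m^2

24.28 kg/m^2


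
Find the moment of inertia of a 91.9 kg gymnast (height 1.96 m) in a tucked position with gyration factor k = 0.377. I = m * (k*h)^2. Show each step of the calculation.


Radius of gyration = 0.377 * 1.96 = 0.73892 m
I = 91.9 * 0.73892^2
= 91.9 * 0.546003
= 50.178 kg*m^2

50.178 kg*m^2


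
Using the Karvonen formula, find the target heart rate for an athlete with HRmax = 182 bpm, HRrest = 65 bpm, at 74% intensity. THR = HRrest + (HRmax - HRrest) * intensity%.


HRR = 182 - 65 = 117
THR = 65 + 117 * 0.74
= 65 + 86.58
= 151.58 bpm

151.58 bpm


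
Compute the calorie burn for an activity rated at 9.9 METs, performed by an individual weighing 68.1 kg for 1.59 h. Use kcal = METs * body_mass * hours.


Product of METs and mass = 9.9 * 68.1 = 674.19
Total kcal = 674.19 * 1.59 = 1071.96 kcal

1071.96 kcal


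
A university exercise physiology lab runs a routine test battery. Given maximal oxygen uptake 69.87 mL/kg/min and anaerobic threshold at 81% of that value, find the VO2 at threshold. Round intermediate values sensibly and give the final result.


Percentage as decimal = 0.81
VO2 at AT = 69.87 * 0.81 = 56.59 mL/kg/min

56.59 mL/kg/min


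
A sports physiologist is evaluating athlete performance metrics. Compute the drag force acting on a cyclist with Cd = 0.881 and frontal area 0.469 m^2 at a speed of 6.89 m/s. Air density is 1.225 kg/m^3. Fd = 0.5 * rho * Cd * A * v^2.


Step 1: v^2 = 47.4721
Step 2: Fd = 0.5 * 1.225 * 0.881 * 0.469 * 47.4721
= 12.014 N

12.014 N


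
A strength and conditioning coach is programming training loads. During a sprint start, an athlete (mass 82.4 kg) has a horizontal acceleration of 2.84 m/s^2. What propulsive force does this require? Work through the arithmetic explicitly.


Propulsive force = mass * acceleration
= 82.4 kg * 2.84 m/s^2
= 234.02 N

234.02 N


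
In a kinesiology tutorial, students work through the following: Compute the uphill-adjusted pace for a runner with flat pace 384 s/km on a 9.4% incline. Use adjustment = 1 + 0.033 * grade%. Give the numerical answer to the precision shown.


Adjustment factor = 1 + 0.033 * 9.4 = 1.3102
Grade-adjusted pace = 384 * 1.3102 = 503.12 s/km

503.12 s/km


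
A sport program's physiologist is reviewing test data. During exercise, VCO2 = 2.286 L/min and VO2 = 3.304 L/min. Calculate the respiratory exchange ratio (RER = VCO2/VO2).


RER = VCO2 / VO2
= 2.286 / 3.304
= 0.6919

0.6919
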